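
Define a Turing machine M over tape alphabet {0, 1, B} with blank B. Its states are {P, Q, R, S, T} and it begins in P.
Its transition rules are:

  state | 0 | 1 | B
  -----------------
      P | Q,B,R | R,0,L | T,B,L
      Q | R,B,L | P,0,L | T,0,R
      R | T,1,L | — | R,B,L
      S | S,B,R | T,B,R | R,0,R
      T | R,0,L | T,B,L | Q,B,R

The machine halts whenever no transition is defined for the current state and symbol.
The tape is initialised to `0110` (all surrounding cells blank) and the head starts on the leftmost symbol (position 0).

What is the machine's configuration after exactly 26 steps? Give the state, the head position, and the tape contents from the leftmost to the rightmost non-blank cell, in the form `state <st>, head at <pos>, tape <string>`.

state T, head at -2, tape 0000010

state=P head=0 tape=BBBB[0]110   (P,0)→(Q,B,R)
state=Q head=1 tape=BBBBB[1]10   (Q,1)→(P,0,L)
state=P head=0 tape=BBBB[B]010   (P,B)→(T,B,L)
state=T head=-1 tape=BBB[B]B010   (T,B)→(Q,B,R)
state=Q head=0 tape=BBBB[B]010   (Q,B)→(T,0,R)
state=T head=1 tape=BBBB0[0]10   (T,0)→(R,0,L)
state=R head=0 tape=BBBB[0]010   (R,0)→(T,1,L)
state=T head=-1 tape=BBB[B]1010   (T,B)→(Q,B,R)
state=Q head=0 tape=BBBB[1]010   (Q,1)→(P,0,L)
state=P head=-1 tape=BBB[B]0010   (P,B)→(T,B,L)
state=T head=-2 tape=BB[B]B0010   (T,B)→(Q,B,R)
state=Q head=-1 tape=BBB[B]0010   (Q,B)→(T,0,R)
state=T head=0 tape=BBB0[0]010   (T,0)→(R,0,L)
state=R head=-1 tape=BBB[0]0010   (R,0)→(T,1,L)
state=T head=-2 tape=BB[B]10010   (T,B)→(Q,B,R)
state=Q head=-1 tape=BBB[1]0010   (Q,1)→(P,0,L)
state=P head=-2 tape=BB[B]00010   (P,B)→(T,B,L)
state=T head=-3 tape=B[B]B00010   (T,B)→(Q,B,R)
state=Q head=-2 tape=BB[B]00010   (Q,B)→(T,0,R)
state=T head=-1 tape=BB0[0]0010   (T,0)→(R,0,L)
state=R head=-2 tape=BB[0]00010   (R,0)→(T,1,L)
state=T head=-3 tape=B[B]100010   (T,B)→(Q,B,R)
state=Q head=-2 tape=BB[1]00010   (Q,1)→(P,0,L)
state=P head=-3 tape=B[B]000010   (P,B)→(T,B,L)
state=T head=-4 tape=[B]B000010   (T,B)→(Q,B,R)
state=Q head=-3 tape=B[B]000010   (Q,B)→(T,0,R)
state=T head=-2 tape=B0[0]00010
After 26 steps: state T, head at -2, tape 0000010.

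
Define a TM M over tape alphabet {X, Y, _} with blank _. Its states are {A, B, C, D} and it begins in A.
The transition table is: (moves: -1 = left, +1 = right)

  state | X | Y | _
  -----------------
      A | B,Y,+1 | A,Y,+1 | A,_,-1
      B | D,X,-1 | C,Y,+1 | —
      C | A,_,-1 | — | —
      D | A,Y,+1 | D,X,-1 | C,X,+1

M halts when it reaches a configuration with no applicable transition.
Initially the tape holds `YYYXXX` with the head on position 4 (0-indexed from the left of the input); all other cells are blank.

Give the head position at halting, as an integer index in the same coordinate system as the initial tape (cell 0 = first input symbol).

0

A | _YYYX[X]X   read X → write Y, move +1, go to B
B | _YYYXY[X]   read X → write X, move -1, go to D
D | _YYYX[Y]X   read Y → write X, move -1, go to D
D | _YYY[X]XX   read X → write Y, move +1, go to A
A | _YYYY[X]X   read X → write Y, move +1, go to B
B | _YYYYY[X]   read X → write X, move -1, go to D
D | _YYYY[Y]X   read Y → write X, move -1, go to D
D | _YYY[Y]XX   read Y → write X, move -1, go to D
D | _YY[Y]XXX   read Y → write X, move -1, go to D
D | _Y[Y]XXXX   read Y → write X, move -1, go to D
D | _[Y]XXXXX   read Y → write X, move -1, go to D
D | [_]XXXXXX   read _ → write X, move +1, go to C
C | X[X]XXXXX   read X → write _, move -1, go to A
A | [X]_XXXXX   read X → write Y, move +1, go to B
B | Y[_]XXXXX
At halt the head is at cell 0.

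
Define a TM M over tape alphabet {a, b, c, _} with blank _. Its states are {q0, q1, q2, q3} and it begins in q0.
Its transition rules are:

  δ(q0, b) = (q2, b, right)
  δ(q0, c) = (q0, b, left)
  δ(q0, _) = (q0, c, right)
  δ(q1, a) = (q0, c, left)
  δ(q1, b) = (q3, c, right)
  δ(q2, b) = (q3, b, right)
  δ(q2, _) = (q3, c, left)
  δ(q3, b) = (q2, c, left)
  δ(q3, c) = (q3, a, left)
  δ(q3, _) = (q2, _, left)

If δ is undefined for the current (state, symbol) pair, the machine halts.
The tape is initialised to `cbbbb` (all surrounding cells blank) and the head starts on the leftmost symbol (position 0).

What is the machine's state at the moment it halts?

q2

state=q0 head=0 tape=_[c]bbbb   (q0,c)→(q0,b,left)
state=q0 head=-1 tape=[_]bbbbb   (q0,_)→(q0,c,right)
state=q0 head=0 tape=c[b]bbbb   (q0,b)→(q2,b,right)
state=q2 head=1 tape=cb[b]bbb   (q2,b)→(q3,b,right)
state=q3 head=2 tape=cbb[b]bb   (q3,b)→(q2,c,left)
state=q2 head=1 tape=cb[b]cbb   (q2,b)→(q3,b,right)
state=q3 head=2 tape=cbb[c]bb   (q3,c)→(q3,a,left)
state=q3 head=1 tape=cb[b]abb   (q3,b)→(q2,c,left)
state=q2 head=0 tape=c[b]cabb   (q2,b)→(q3,b,right)
state=q3 head=1 tape=cb[c]abb   (q3,c)→(q3,a,left)
state=q3 head=0 tape=c[b]aabb   (q3,b)→(q2,c,left)
state=q2 head=-1 tape=[c]caabb
No transition is defined for (q2, c); M halts in state q2.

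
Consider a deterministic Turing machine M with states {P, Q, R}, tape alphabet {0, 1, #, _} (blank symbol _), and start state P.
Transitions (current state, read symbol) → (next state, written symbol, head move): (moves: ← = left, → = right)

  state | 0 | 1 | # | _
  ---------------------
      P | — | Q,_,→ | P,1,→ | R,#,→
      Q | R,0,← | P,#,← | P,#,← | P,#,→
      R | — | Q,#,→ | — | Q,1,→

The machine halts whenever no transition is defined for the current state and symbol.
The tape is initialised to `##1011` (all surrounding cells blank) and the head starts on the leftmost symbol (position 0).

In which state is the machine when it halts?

P | [#]#1011   read # → write 1, move →, go to P
P | 1[#]1011   read # → write 1, move →, go to P
P | 11[1]011   read 1 → write _, move →, go to Q
Q | 11_[0]11   read 0 → write 0, move ←, go to R
R | 11[_]011   read _ → write 1, move →, go to Q
Q | 111[0]11   read 0 → write 0, move ←, go to R
R | 11[1]011   read 1 → write #, move →, go to Q
Q | 11#[0]11   read 0 → write 0, move ←, go to R
R | 11[#]011
No transition is defined for (R, #); M halts in state R.

R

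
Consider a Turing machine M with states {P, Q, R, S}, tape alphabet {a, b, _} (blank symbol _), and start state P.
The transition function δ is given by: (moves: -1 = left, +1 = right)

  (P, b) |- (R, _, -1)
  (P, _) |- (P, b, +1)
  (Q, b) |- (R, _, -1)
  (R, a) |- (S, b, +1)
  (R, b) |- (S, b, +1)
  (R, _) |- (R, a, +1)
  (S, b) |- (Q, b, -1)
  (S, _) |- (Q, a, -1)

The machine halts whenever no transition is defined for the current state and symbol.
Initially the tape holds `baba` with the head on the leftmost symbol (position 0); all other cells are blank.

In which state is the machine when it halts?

P | __[b]aba   read b → write _, move -1, go to R
R | _[_]_aba   read _ → write a, move +1, go to R
R | _a[_]aba   read _ → write a, move +1, go to R
R | _aa[a]ba   read a → write b, move +1, go to S
S | _aab[b]a   read b → write b, move -1, go to Q
Q | _aa[b]ba   read b → write _, move -1, go to R
R | _a[a]_ba   read a → write b, move +1, go to S
S | _ab[_]ba   read _ → write a, move -1, go to Q
Q | _a[b]aba   read b → write _, move -1, go to R
R | _[a]_aba   read a → write b, move +1, go to S
S | _b[_]aba   read _ → write a, move -1, go to Q
Q | _[b]aaba   read b → write _, move -1, go to R
R | [_]_aaba   read _ → write a, move +1, go to R
R | a[_]aaba   read _ → write a, move +1, go to R
R | aa[a]aba   read a → write b, move +1, go to S
S | aab[a]ba
No transition is defined for (S, a); M halts in state S.

S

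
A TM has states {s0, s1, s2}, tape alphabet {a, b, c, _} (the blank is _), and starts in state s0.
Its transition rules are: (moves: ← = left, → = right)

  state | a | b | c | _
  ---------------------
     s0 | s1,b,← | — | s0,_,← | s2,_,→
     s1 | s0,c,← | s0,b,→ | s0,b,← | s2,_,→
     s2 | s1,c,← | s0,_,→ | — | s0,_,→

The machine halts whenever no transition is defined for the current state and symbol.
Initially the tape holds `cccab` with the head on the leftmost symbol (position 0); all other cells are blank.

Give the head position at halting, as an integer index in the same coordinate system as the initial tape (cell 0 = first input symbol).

4

s0 | _[c]ccab   read c → write _, move ←, go to s0
s0 | [_]_ccab   read _ → write _, move →, go to s2
s2 | _[_]ccab   read _ → write _, move →, go to s0
s0 | __[c]cab   read c → write _, move ←, go to s0
s0 | _[_]_cab   read _ → write _, move →, go to s2
s2 | __[_]cab   read _ → write _, move →, go to s0
s0 | ___[c]ab   read c → write _, move ←, go to s0
s0 | __[_]_ab   read _ → write _, move →, go to s2
s2 | ___[_]ab   read _ → write _, move →, go to s0
s0 | ____[a]b   read a → write b, move ←, go to s1
s1 | ___[_]bb   read _ → write _, move →, go to s2
s2 | ____[b]b   read b → write _, move →, go to s0
s0 | _____[b]
At halt the head is at cell 4.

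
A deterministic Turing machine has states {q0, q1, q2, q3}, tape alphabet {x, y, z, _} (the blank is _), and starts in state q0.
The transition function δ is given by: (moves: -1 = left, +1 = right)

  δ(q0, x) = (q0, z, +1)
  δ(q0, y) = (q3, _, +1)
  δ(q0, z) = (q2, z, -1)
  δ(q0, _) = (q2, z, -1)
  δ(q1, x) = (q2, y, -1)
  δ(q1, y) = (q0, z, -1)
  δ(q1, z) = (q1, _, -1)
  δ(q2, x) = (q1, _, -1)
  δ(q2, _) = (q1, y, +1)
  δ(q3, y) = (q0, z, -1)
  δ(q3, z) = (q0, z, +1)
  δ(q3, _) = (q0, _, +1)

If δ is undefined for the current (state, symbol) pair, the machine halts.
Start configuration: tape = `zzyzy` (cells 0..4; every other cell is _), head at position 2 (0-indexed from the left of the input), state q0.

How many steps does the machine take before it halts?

state=q0 head=2 tape=zz[y]zy__   (q0,y)→(q3,_,+1)
state=q3 head=3 tape=zz_[z]y__   (q3,z)→(q0,z,+1)
state=q0 head=4 tape=zz_z[y]__   (q0,y)→(q3,_,+1)
state=q3 head=5 tape=zz_z_[_]_   (q3,_)→(q0,_,+1)
state=q0 head=6 tape=zz_z__[_]   (q0,_)→(q2,z,-1)
state=q2 head=5 tape=zz_z_[_]z   (q2,_)→(q1,y,+1)
state=q1 head=6 tape=zz_z_y[z]   (q1,z)→(q1,_,-1)
state=q1 head=5 tape=zz_z_[y]_   (q1,y)→(q0,z,-1)
state=q0 head=4 tape=zz_z[_]z_   (q0,_)→(q2,z,-1)
state=q2 head=3 tape=zz_[z]zz_
M halts after 9 transitions.

9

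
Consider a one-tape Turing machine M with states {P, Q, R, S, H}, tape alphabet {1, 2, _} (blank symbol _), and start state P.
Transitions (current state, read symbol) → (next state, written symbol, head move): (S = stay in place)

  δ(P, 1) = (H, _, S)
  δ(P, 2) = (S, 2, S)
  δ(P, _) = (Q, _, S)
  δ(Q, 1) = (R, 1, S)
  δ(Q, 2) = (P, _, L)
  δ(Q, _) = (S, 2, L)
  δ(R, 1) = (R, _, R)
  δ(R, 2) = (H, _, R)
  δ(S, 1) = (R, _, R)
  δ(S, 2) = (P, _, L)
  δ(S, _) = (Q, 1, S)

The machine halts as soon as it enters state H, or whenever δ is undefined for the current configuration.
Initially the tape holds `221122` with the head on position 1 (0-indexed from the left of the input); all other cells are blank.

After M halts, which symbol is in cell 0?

P | __2[2]1122   read 2 → write 2, move S, go to S
S | __2[2]1122   read 2 → write _, move L, go to P
P | __[2]_1122   read 2 → write 2, move S, go to S
S | __[2]_1122   read 2 → write _, move L, go to P
P | _[_]__1122   read _ → write _, move S, go to Q
Q | _[_]__1122   read _ → write 2, move L, go to S
S | [_]2__1122   read _ → write 1, move S, go to Q
Q | [1]2__1122   read 1 → write 1, move S, go to R
R | [1]2__1122   read 1 → write _, move R, go to R
R | _[2]__1122   read 2 → write _, move R, go to H
H | __[_]_1122
Cell 0 holds _ when M halts.

_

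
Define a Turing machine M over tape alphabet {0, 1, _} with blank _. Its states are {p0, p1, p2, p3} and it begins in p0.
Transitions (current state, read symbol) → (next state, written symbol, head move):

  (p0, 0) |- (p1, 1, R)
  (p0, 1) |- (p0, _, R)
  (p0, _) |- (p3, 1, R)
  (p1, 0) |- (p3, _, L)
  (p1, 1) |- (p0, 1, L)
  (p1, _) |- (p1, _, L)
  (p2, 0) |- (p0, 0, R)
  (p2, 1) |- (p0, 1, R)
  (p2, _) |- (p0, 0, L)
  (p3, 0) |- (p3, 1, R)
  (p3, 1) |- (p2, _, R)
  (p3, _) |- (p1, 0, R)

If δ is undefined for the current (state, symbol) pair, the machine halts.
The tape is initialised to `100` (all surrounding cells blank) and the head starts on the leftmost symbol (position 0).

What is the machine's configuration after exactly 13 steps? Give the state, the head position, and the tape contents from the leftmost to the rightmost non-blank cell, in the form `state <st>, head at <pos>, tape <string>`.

state p3, head at 3, tape 110

p0 | [1]00__   read 1 → write _, move R, go to p0
p0 | _[0]0__   read 0 → write 1, move R, go to p1
p1 | _1[0]__   read 0 → write _, move L, go to p3
p3 | _[1]___   read 1 → write _, move R, go to p2
p2 | __[_]__   read _ → write 0, move L, go to p0
p0 | _[_]0__   read _ → write 1, move R, go to p3
p3 | _1[0]__   read 0 → write 1, move R, go to p3
p3 | _11[_]_   read _ → write 0, move R, go to p1
p1 | _110[_]   read _ → write _, move L, go to p1
p1 | _11[0]_   read 0 → write _, move L, go to p3
p3 | _1[1]__   read 1 → write _, move R, go to p2
p2 | _1_[_]_   read _ → write 0, move L, go to p0
p0 | _1[_]0_   read _ → write 1, move R, go to p3
p3 | _11[0]_
After 13 steps: state p3, head at 3, tape 110.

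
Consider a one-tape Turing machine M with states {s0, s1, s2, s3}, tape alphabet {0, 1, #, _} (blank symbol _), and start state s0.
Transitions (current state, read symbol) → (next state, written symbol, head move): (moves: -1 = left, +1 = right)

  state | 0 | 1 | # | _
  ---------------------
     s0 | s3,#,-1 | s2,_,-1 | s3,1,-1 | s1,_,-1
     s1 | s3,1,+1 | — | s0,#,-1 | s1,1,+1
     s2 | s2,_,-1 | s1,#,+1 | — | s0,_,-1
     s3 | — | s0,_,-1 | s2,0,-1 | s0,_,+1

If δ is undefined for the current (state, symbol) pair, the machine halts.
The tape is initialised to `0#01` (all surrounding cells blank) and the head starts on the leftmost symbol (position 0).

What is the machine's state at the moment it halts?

s0 | ___[0]#01   read 0 → write #, move -1, go to s3
s3 | __[_]##01   read _ → write _, move +1, go to s0
s0 | ___[#]#01   read # → write 1, move -1, go to s3
s3 | __[_]1#01   read _ → write _, move +1, go to s0
s0 | ___[1]#01   read 1 → write _, move -1, go to s2
s2 | __[_]_#01   read _ → write _, move -1, go to s0
s0 | _[_]__#01   read _ → write _, move -1, go to s1
s1 | [_]___#01   read _ → write 1, move +1, go to s1
s1 | 1[_]__#01   read _ → write 1, move +1, go to s1
s1 | 11[_]_#01   read _ → write 1, move +1, go to s1
s1 | 111[_]#01   read _ → write 1, move +1, go to s1
s1 | 1111[#]01   read # → write #, move -1, go to s0
s0 | 111[1]#01   read 1 → write _, move -1, go to s2
s2 | 11[1]_#01   read 1 → write #, move +1, go to s1
s1 | 11#[_]#01   read _ → write 1, move +1, go to s1
s1 | 11#1[#]01   read # → write #, move -1, go to s0
s0 | 11#[1]#01   read 1 → write _, move -1, go to s2
s2 | 11[#]_#01
No transition is defined for (s2, #); M halts in state s2.

s2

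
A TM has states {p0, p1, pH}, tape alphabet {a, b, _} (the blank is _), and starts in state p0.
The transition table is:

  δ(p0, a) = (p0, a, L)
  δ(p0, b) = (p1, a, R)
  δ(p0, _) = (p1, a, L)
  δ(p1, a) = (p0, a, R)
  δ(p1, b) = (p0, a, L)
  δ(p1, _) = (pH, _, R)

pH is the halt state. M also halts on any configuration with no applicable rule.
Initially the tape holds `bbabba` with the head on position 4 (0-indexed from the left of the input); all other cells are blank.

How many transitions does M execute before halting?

25

p0 | __bbab[b]a_   read b → write a, move R, go to p1
p1 | __bbaba[a]_   read a → write a, move R, go to p0
p0 | __bbabaa[_]   read _ → write a, move L, go to p1
p1 | __bbaba[a]a   read a → write a, move R, go to p0
p0 | __bbabaa[a]   read a → write a, move L, go to p0
p0 | __bbaba[a]a   read a → write a, move L, go to p0
p0 | __bbab[a]aa   read a → write a, move L, go to p0
p0 | __bba[b]aaa   read b → write a, move R, go to p1
p1 | __bbaa[a]aa   read a → write a, move R, go to p0
p0 | __bbaaa[a]a   read a → write a, move L, go to p0
p0 | __bbaa[a]aa   read a → write a, move L, go to p0
p0 | __bba[a]aaa   read a → write a, move L, go to p0
p0 | __bb[a]aaaa   read a → write a, move L, go to p0
p0 | __b[b]aaaaa   read b → write a, move R, go to p1
p1 | __ba[a]aaaa   read a → write a, move R, go to p0
p0 | __baa[a]aaa   read a → write a, move L, go to p0
p0 | __ba[a]aaaa   read a → write a, move L, go to p0
p0 | __b[a]aaaaa   read a → write a, move L, go to p0
p0 | __[b]aaaaaa   read b → write a, move R, go to p1
p1 | __a[a]aaaaa   read a → write a, move R, go to p0
p0 | __aa[a]aaaa   read a → write a, move L, go to p0
p0 | __a[a]aaaaa   read a → write a, move L, go to p0
p0 | __[a]aaaaaa   read a → write a, move L, go to p0
p0 | _[_]aaaaaaa   read _ → write a, move L, go to p1
p1 | [_]aaaaaaaa   read _ → write _, move R, go to pH
pH | _[a]aaaaaaa
M halts after 25 transitions.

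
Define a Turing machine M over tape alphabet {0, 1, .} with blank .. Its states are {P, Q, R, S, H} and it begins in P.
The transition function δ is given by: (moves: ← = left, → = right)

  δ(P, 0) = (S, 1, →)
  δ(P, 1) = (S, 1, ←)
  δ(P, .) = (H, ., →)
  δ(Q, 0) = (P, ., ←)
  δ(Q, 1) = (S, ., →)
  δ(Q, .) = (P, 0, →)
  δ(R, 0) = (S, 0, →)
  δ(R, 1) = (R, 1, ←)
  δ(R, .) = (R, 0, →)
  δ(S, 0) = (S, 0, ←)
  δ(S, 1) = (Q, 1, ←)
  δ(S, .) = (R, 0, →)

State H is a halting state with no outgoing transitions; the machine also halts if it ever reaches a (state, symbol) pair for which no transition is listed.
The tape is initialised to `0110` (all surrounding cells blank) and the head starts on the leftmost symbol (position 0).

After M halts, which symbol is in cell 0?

state=P head=0 tape=...[0]110   (P,0)→(S,1,→)
state=S head=1 tape=...1[1]10   (S,1)→(Q,1,←)
state=Q head=0 tape=...[1]110   (Q,1)→(S,.,→)
state=S head=1 tape=....[1]10   (S,1)→(Q,1,←)
state=Q head=0 tape=...[.]110   (Q,.)→(P,0,→)
state=P head=1 tape=...0[1]10   (P,1)→(S,1,←)
state=S head=0 tape=...[0]110   (S,0)→(S,0,←)
state=S head=-1 tape=..[.]0110   (S,.)→(R,0,→)
state=R head=0 tape=..0[0]110   (R,0)→(S,0,→)
state=S head=1 tape=..00[1]10   (S,1)→(Q,1,←)
state=Q head=0 tape=..0[0]110   (Q,0)→(P,.,←)
state=P head=-1 tape=..[0].110   (P,0)→(S,1,→)
state=S head=0 tape=..1[.]110   (S,.)→(R,0,→)
state=R head=1 tape=..10[1]10   (R,1)→(R,1,←)
state=R head=0 tape=..1[0]110   (R,0)→(S,0,→)
state=S head=1 tape=..10[1]10   (S,1)→(Q,1,←)
state=Q head=0 tape=..1[0]110   (Q,0)→(P,.,←)
state=P head=-1 tape=..[1].110   (P,1)→(S,1,←)
state=S head=-2 tape=.[.]1.110   (S,.)→(R,0,→)
state=R head=-1 tape=.0[1].110   (R,1)→(R,1,←)
state=R head=-2 tape=.[0]1.110   (R,0)→(S,0,→)
state=S head=-1 tape=.0[1].110   (S,1)→(Q,1,←)
state=Q head=-2 tape=.[0]1.110   (Q,0)→(P,.,←)
state=P head=-3 tape=[.].1.110   (P,.)→(H,.,→)
state=H head=-2 tape=.[.]1.110
Cell 0 holds . when M halts.

.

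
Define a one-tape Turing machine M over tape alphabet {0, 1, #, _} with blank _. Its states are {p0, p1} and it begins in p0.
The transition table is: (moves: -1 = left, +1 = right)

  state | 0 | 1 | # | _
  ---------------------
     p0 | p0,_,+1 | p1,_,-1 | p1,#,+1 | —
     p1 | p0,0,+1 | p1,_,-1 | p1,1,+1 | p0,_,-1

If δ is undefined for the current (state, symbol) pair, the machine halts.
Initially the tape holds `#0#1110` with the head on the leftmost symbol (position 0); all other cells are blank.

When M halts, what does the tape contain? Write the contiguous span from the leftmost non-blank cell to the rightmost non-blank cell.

#0__110

state=p0 head=0 tape=[#]0#1110   (p0,#)→(p1,#,+1)
state=p1 head=1 tape=#[0]#1110   (p1,0)→(p0,0,+1)
state=p0 head=2 tape=#0[#]1110   (p0,#)→(p1,#,+1)
state=p1 head=3 tape=#0#[1]110   (p1,1)→(p1,_,-1)
state=p1 head=2 tape=#0[#]_110   (p1,#)→(p1,1,+1)
state=p1 head=3 tape=#01[_]110   (p1,_)→(p0,_,-1)
state=p0 head=2 tape=#0[1]_110   (p0,1)→(p1,_,-1)
state=p1 head=1 tape=#[0]__110   (p1,0)→(p0,0,+1)
state=p0 head=2 tape=#0[_]_110
The non-blank tape span at halt is #0__110.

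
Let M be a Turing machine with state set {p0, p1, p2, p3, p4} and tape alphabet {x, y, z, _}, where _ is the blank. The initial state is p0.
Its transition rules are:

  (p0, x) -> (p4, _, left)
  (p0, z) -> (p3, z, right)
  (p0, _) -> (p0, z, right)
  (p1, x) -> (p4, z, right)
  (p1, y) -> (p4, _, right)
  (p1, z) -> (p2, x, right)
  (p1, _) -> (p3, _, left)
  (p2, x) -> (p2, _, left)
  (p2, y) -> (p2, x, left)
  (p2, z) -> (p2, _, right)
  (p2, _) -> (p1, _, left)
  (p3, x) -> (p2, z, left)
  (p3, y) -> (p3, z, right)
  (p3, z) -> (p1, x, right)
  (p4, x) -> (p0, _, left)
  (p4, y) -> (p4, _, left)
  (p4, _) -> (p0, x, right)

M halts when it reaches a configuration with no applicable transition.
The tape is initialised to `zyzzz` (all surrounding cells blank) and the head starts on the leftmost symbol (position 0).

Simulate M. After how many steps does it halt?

17

p0 | ___[z]yzzz_   read z → write z, move right, go to p3
p3 | ___z[y]zzz_   read y → write z, move right, go to p3
p3 | ___zz[z]zz_   read z → write x, move right, go to p1
p1 | ___zzx[z]z_   read z → write x, move right, go to p2
p2 | ___zzxx[z]_   read z → write _, move right, go to p2
p2 | ___zzxx_[_]   read _ → write _, move left, go to p1
p1 | ___zzxx[_]_   read _ → write _, move left, go to p3
p3 | ___zzx[x]__   read x → write z, move left, go to p2
p2 | ___zz[x]z__   read x → write _, move left, go to p2
p2 | ___z[z]_z__   read z → write _, move right, go to p2
p2 | ___z_[_]z__   read _ → write _, move left, go to p1
p1 | ___z[_]_z__   read _ → write _, move left, go to p3
p3 | ___[z]__z__   read z → write x, move right, go to p1
p1 | ___x[_]_z__   read _ → write _, move left, go to p3
p3 | ___[x]__z__   read x → write z, move left, go to p2
p2 | __[_]z__z__   read _ → write _, move left, go to p1
p1 | _[_]_z__z__   read _ → write _, move left, go to p3
p3 | [_]__z__z__
M halts after 17 transitions.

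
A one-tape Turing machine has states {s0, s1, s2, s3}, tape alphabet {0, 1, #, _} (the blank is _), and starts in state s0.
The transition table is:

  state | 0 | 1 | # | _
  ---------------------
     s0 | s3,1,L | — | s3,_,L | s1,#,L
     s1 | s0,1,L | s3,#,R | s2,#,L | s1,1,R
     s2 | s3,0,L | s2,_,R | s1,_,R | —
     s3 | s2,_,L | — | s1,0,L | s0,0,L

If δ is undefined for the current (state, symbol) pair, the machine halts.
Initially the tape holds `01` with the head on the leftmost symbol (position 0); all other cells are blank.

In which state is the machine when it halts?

s3

s0 | ___[0]1   read 0 → write 1, move L, go to s3
s3 | __[_]11   read _ → write 0, move L, go to s0
s0 | _[_]011   read _ → write #, move L, go to s1
s1 | [_]#011   read _ → write 1, move R, go to s1
s1 | 1[#]011   read # → write #, move L, go to s2
s2 | [1]#011   read 1 → write _, move R, go to s2
s2 | _[#]011   read # → write _, move R, go to s1
s1 | __[0]11   read 0 → write 1, move L, go to s0
s0 | _[_]111   read _ → write #, move L, go to s1
s1 | [_]#111   read _ → write 1, move R, go to s1
s1 | 1[#]111   read # → write #, move L, go to s2
s2 | [1]#111   read 1 → write _, move R, go to s2
s2 | _[#]111   read # → write _, move R, go to s1
s1 | __[1]11   read 1 → write #, move R, go to s3
s3 | __#[1]1
No transition is defined for (s3, 1); M halts in state s3.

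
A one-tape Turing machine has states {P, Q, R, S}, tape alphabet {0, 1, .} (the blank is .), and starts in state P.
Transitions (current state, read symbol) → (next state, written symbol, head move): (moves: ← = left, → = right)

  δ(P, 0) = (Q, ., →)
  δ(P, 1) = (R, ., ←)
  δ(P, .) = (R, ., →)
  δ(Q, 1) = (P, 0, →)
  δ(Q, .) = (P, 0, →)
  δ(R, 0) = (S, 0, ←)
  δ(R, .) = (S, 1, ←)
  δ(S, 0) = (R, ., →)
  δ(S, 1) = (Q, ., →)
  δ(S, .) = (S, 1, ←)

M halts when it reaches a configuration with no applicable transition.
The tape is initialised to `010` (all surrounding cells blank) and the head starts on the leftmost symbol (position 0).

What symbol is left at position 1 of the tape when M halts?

state=P head=0 tape=[0]10...   (P,0)→(Q,.,→)
state=Q head=1 tape=.[1]0...   (Q,1)→(P,0,→)
state=P head=2 tape=.0[0]...   (P,0)→(Q,.,→)
state=Q head=3 tape=.0.[.]..   (Q,.)→(P,0,→)
state=P head=4 tape=.0.0[.].   (P,.)→(R,.,→)
state=R head=5 tape=.0.0.[.]   (R,.)→(S,1,←)
state=S head=4 tape=.0.0[.]1   (S,.)→(S,1,←)
state=S head=3 tape=.0.[0]11   (S,0)→(R,.,→)
state=R head=4 tape=.0..[1]1
Cell 1 holds 0 when M halts.

0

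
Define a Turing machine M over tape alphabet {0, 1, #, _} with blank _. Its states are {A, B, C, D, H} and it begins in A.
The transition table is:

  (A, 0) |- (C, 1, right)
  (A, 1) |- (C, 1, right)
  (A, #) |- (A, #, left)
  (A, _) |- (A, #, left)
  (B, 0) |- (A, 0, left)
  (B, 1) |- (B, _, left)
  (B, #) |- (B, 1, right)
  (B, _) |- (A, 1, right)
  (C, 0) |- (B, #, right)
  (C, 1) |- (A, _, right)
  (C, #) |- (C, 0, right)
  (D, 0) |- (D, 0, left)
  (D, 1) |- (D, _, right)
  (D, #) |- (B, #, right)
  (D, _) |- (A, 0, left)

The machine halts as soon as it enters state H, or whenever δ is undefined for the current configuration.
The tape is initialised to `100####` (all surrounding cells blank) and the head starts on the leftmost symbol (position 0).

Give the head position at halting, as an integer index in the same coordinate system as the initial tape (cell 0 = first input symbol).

A | [1]00####___   read 1 → write 1, move right, go to C
C | 1[0]0####___   read 0 → write #, move right, go to B
B | 1#[0]####___   read 0 → write 0, move left, go to A
A | 1[#]0####___   read # → write #, move left, go to A
A | [1]#0####___   read 1 → write 1, move right, go to C
C | 1[#]0####___   read # → write 0, move right, go to C
C | 10[0]####___   read 0 → write #, move right, go to B
B | 10#[#]###___   read # → write 1, move right, go to B
B | 10#1[#]##___   read # → write 1, move right, go to B
B | 10#11[#]#___   read # → write 1, move right, go to B
B | 10#111[#]___   read # → write 1, move right, go to B
B | 10#1111[_]__   read _ → write 1, move right, go to A
A | 10#11111[_]_   read _ → write #, move left, go to A
A | 10#1111[1]#_   read 1 → write 1, move right, go to C
C | 10#11111[#]_   read # → write 0, move right, go to C
C | 10#111110[_]
At halt the head is at cell 9.

9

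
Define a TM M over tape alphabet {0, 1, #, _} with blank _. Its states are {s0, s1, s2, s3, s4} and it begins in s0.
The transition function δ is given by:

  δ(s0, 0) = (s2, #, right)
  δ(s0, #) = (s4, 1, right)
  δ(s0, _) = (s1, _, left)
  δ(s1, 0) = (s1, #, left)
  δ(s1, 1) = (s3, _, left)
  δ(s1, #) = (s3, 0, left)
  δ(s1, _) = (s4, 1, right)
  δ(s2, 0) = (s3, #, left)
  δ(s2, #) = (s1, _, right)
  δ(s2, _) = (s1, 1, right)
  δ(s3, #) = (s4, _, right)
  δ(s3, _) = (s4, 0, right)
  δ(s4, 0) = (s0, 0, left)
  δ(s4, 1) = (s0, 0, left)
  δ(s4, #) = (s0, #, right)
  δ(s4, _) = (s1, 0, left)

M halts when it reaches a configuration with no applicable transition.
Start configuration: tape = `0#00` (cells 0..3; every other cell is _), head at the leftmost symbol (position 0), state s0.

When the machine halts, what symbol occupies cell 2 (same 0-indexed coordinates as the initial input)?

state=s0 head=0 tape=[0]#00___   (s0,0)→(s2,#,right)
state=s2 head=1 tape=#[#]00___   (s2,#)→(s1,_,right)
state=s1 head=2 tape=#_[0]0___   (s1,0)→(s1,#,left)
state=s1 head=1 tape=#[_]#0___   (s1,_)→(s4,1,right)
state=s4 head=2 tape=#1[#]0___   (s4,#)→(s0,#,right)
state=s0 head=3 tape=#1#[0]___   (s0,0)→(s2,#,right)
state=s2 head=4 tape=#1##[_]__   (s2,_)→(s1,1,right)
state=s1 head=5 tape=#1##1[_]_   (s1,_)→(s4,1,right)
state=s4 head=6 tape=#1##11[_]   (s4,_)→(s1,0,left)
state=s1 head=5 tape=#1##1[1]0   (s1,1)→(s3,_,left)
state=s3 head=4 tape=#1##[1]_0
Cell 2 holds # when M halts.

#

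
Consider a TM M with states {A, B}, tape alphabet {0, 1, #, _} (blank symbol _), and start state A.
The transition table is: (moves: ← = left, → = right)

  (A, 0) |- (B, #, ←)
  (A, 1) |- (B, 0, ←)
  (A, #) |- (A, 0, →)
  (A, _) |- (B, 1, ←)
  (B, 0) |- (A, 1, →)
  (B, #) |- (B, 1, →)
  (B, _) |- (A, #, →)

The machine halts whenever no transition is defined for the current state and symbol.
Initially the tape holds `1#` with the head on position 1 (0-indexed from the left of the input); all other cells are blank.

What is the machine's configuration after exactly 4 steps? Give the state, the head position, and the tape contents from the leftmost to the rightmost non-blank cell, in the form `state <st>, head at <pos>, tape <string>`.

state B, head at 1, tape 110

A | 1[#]_   read # → write 0, move →, go to A
A | 10[_]   read _ → write 1, move ←, go to B
B | 1[0]1   read 0 → write 1, move →, go to A
A | 11[1]   read 1 → write 0, move ←, go to B
B | 1[1]0
After 4 steps: state B, head at 1, tape 110.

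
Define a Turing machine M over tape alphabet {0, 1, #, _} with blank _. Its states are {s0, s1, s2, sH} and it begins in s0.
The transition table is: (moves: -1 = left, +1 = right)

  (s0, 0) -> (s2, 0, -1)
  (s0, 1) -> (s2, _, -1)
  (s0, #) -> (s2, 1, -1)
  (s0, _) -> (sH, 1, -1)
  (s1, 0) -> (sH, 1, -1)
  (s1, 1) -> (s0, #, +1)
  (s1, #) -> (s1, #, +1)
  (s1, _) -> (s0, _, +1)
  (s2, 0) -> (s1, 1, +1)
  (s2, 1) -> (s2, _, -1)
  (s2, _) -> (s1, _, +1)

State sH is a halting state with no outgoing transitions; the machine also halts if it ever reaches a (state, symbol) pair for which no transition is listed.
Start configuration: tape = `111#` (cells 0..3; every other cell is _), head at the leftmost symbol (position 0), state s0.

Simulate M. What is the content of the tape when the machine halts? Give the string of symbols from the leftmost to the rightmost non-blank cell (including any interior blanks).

state=s0 head=0 tape=_[1]11#_   (s0,1)→(s2,_,-1)
state=s2 head=-1 tape=[_]_11#_   (s2,_)→(s1,_,+1)
state=s1 head=0 tape=_[_]11#_   (s1,_)→(s0,_,+1)
state=s0 head=1 tape=__[1]1#_   (s0,1)→(s2,_,-1)
state=s2 head=0 tape=_[_]_1#_   (s2,_)→(s1,_,+1)
state=s1 head=1 tape=__[_]1#_   (s1,_)→(s0,_,+1)
state=s0 head=2 tape=___[1]#_   (s0,1)→(s2,_,-1)
state=s2 head=1 tape=__[_]_#_   (s2,_)→(s1,_,+1)
state=s1 head=2 tape=___[_]#_   (s1,_)→(s0,_,+1)
state=s0 head=3 tape=____[#]_   (s0,#)→(s2,1,-1)
state=s2 head=2 tape=___[_]1_   (s2,_)→(s1,_,+1)
state=s1 head=3 tape=____[1]_   (s1,1)→(s0,#,+1)
state=s0 head=4 tape=____#[_]   (s0,_)→(sH,1,-1)
state=sH head=3 tape=____[#]1
The non-blank tape span at halt is #1.

#1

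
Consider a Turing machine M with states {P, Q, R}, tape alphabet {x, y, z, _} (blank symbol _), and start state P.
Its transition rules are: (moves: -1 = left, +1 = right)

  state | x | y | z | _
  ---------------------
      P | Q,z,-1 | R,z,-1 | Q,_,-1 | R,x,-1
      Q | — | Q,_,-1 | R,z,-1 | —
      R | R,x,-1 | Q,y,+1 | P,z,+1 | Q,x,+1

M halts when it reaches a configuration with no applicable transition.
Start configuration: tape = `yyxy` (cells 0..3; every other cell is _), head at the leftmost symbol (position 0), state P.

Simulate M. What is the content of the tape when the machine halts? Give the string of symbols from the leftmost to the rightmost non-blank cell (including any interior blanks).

state=P head=0 tape=__[y]yxy   (P,y)→(R,z,-1)
state=R head=-1 tape=_[_]zyxy   (R,_)→(Q,x,+1)
state=Q head=0 tape=_x[z]yxy   (Q,z)→(R,z,-1)
state=R head=-1 tape=_[x]zyxy   (R,x)→(R,x,-1)
state=R head=-2 tape=[_]xzyxy   (R,_)→(Q,x,+1)
state=Q head=-1 tape=x[x]zyxy
The non-blank tape span at halt is xxzyxy.

xxzyxy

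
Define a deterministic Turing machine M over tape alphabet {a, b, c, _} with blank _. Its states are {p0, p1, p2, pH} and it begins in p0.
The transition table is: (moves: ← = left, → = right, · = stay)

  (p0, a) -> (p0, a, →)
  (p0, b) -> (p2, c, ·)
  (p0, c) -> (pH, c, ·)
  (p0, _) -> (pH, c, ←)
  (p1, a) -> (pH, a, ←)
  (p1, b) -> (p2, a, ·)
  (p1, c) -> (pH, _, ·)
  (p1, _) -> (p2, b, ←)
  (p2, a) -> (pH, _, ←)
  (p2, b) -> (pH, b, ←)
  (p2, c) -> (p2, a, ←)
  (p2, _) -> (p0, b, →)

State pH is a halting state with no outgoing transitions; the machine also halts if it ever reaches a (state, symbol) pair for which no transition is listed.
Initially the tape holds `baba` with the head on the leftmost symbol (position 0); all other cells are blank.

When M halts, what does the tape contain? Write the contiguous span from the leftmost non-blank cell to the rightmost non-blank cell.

ba_aa

state=p0 head=0 tape=_[b]aba   (p0,b)→(p2,c,·)
state=p2 head=0 tape=_[c]aba   (p2,c)→(p2,a,←)
state=p2 head=-1 tape=[_]aaba   (p2,_)→(p0,b,→)
state=p0 head=0 tape=b[a]aba   (p0,a)→(p0,a,→)
state=p0 head=1 tape=ba[a]ba   (p0,a)→(p0,a,→)
state=p0 head=2 tape=baa[b]a   (p0,b)→(p2,c,·)
state=p2 head=2 tape=baa[c]a   (p2,c)→(p2,a,←)
state=p2 head=1 tape=ba[a]aa   (p2,a)→(pH,_,←)
state=pH head=0 tape=b[a]_aa
The non-blank tape span at halt is ba_aa.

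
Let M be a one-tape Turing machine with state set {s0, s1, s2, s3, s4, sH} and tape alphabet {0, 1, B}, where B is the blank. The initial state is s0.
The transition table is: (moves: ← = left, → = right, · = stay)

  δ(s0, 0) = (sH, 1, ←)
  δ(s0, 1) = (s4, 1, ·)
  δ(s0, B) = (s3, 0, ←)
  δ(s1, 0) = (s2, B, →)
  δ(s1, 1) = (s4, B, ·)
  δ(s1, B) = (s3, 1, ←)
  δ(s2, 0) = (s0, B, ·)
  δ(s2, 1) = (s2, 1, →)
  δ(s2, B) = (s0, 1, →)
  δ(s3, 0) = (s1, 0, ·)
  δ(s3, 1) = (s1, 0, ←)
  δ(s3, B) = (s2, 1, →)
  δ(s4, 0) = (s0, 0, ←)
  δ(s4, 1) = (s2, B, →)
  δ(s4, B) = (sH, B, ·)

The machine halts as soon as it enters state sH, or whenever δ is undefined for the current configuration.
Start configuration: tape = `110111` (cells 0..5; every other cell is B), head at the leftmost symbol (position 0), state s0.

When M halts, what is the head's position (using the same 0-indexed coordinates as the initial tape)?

-1

s0 | B[1]10111   read 1 → write 1, move ·, go to s4
s4 | B[1]10111   read 1 → write B, move →, go to s2
s2 | BB[1]0111   read 1 → write 1, move →, go to s2
s2 | BB1[0]111   read 0 → write B, move ·, go to s0
s0 | BB1[B]111   read B → write 0, move ←, go to s3
s3 | BB[1]0111   read 1 → write 0, move ←, go to s1
s1 | B[B]00111   read B → write 1, move ←, go to s3
s3 | [B]100111   read B → write 1, move →, go to s2
s2 | 1[1]00111   read 1 → write 1, move →, go to s2
s2 | 11[0]0111   read 0 → write B, move ·, go to s0
s0 | 11[B]0111   read B → write 0, move ←, go to s3
s3 | 1[1]00111   read 1 → write 0, move ←, go to s1
s1 | [1]000111   read 1 → write B, move ·, go to s4
s4 | [B]000111   read B → write B, move ·, go to sH
sH | [B]000111
At halt the head is at cell -1.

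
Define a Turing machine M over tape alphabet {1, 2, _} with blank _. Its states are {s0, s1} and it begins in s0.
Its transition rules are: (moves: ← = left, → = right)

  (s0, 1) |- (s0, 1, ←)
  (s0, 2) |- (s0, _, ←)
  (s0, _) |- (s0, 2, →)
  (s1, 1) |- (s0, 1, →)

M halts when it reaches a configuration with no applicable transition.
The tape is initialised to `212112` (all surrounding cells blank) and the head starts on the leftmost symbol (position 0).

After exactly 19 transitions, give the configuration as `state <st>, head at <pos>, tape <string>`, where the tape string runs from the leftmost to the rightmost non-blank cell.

state s0, head at -1, tape 222_12112

s0 | ___[2]12112   read 2 → write _, move ←, go to s0
s0 | __[_]_12112   read _ → write 2, move →, go to s0
s0 | __2[_]12112   read _ → write 2, move →, go to s0
s0 | __22[1]2112   read 1 → write 1, move ←, go to s0
s0 | __2[2]12112   read 2 → write _, move ←, go to s0
s0 | __[2]_12112   read 2 → write _, move ←, go to s0
s0 | _[_]__12112   read _ → write 2, move →, go to s0
s0 | _2[_]_12112   read _ → write 2, move →, go to s0
s0 | _22[_]12112   read _ → write 2, move →, go to s0
s0 | _222[1]2112   read 1 → write 1, move ←, go to s0
s0 | _22[2]12112   read 2 → write _, move ←, go to s0
s0 | _2[2]_12112   read 2 → write _, move ←, go to s0
s0 | _[2]__12112   read 2 → write _, move ←, go to s0
s0 | [_]___12112   read _ → write 2, move →, go to s0
s0 | 2[_]__12112   read _ → write 2, move →, go to s0
s0 | 22[_]_12112   read _ → write 2, move →, go to s0
s0 | 222[_]12112   read _ → write 2, move →, go to s0
s0 | 2222[1]2112   read 1 → write 1, move ←, go to s0
s0 | 222[2]12112   read 2 → write _, move ←, go to s0
s0 | 22[2]_12112
After 19 steps: state s0, head at -1, tape 222_12112.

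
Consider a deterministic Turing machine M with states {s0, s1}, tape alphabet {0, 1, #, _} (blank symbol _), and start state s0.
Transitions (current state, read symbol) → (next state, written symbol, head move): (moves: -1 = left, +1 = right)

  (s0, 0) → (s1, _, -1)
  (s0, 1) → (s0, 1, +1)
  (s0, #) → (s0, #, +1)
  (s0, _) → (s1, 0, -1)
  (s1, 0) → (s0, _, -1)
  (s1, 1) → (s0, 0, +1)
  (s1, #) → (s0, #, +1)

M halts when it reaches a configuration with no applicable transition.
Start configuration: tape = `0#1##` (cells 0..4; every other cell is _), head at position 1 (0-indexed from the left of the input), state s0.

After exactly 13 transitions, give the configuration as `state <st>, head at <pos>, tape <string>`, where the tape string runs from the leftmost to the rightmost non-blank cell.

state s1, head at 4, tape 0#1##0

state=s0 head=1 tape=0[#]1##_   (s0,#)→(s0,#,+1)
state=s0 head=2 tape=0#[1]##_   (s0,1)→(s0,1,+1)
state=s0 head=3 tape=0#1[#]#_   (s0,#)→(s0,#,+1)
state=s0 head=4 tape=0#1#[#]_   (s0,#)→(s0,#,+1)
state=s0 head=5 tape=0#1##[_]   (s0,_)→(s1,0,-1)
state=s1 head=4 tape=0#1#[#]0   (s1,#)→(s0,#,+1)
state=s0 head=5 tape=0#1##[0]   (s0,0)→(s1,_,-1)
state=s1 head=4 tape=0#1#[#]_   (s1,#)→(s0,#,+1)
state=s0 head=5 tape=0#1##[_]   (s0,_)→(s1,0,-1)
state=s1 head=4 tape=0#1#[#]0   (s1,#)→(s0,#,+1)
state=s0 head=5 tape=0#1##[0]   (s0,0)→(s1,_,-1)
state=s1 head=4 tape=0#1#[#]_   (s1,#)→(s0,#,+1)
state=s0 head=5 tape=0#1##[_]   (s0,_)→(s1,0,-1)
state=s1 head=4 tape=0#1#[#]0
After 13 steps: state s1, head at 4, tape 0#1##0.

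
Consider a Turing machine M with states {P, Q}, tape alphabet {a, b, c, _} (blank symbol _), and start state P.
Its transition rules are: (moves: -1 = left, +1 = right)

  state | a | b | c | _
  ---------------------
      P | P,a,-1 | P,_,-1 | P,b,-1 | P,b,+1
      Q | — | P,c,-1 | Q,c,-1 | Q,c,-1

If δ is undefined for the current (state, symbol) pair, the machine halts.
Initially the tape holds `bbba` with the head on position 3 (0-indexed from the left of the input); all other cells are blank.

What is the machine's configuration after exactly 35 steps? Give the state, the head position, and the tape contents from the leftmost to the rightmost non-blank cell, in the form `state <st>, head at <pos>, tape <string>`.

state P, head at -2, tape bb____a

P | ___bbb[a]   read a → write a, move -1, go to P
P | ___bb[b]a   read b → write _, move -1, go to P
P | ___b[b]_a   read b → write _, move -1, go to P
P | ___[b]__a   read b → write _, move -1, go to P
P | __[_]___a   read _ → write b, move +1, go to P
P | __b[_]__a   read _ → write b, move +1, go to P
P | __bb[_]_a   read _ → write b, move +1, go to P
P | __bbb[_]a   read _ → write b, move +1, go to P
P | __bbbb[a]   read a → write a, move -1, go to P
P | __bbb[b]a   read b → write _, move -1, go to P
P | __bb[b]_a   read b → write _, move -1, go to P
P | __b[b]__a   read b → write _, move -1, go to P
P | __[b]___a   read b → write _, move -1, go to P
P | _[_]____a   read _ → write b, move +1, go to P
P | _b[_]___a   read _ → write b, move +1, go to P
P | _bb[_]__a   read _ → write b, move +1, go to P
P | _bbb[_]_a   read _ → write b, move +1, go to P
P | _bbbb[_]a   read _ → write b, move +1, go to P
P | _bbbbb[a]   read a → write a, move -1, go to P
P | _bbbb[b]a   read b → write _, move -1, go to P
P | _bbb[b]_a   read b → write _, move -1, go to P
P | _bb[b]__a   read b → write _, move -1, go to P
P | _b[b]___a   read b → write _, move -1, go to P
P | _[b]____a   read b → write _, move -1, go to P
P | [_]_____a   read _ → write b, move +1, go to P
P | b[_]____a   read _ → write b, move +1, go to P
P | bb[_]___a   read _ → write b, move +1, go to P
P | bbb[_]__a   read _ → write b, move +1, go to P
P | bbbb[_]_a   read _ → write b, move +1, go to P
P | bbbbb[_]a   read _ → write b, move +1, go to P
P | bbbbbb[a]   read a → write a, move -1, go to P
P | bbbbb[b]a   read b → write _, move -1, go to P
P | bbbb[b]_a   read b → write _, move -1, go to P
P | bbb[b]__a   read b → write _, move -1, go to P
P | bb[b]___a   read b → write _, move -1, go to P
P | b[b]____a
After 35 steps: state P, head at -2, tape bb____a.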